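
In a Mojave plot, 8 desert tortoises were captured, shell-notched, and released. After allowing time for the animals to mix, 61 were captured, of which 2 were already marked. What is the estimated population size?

The marked fraction in the recapture sample should equal the marked fraction in the population: 2/61 = 8/N.
N = (8 × 61) / 2 = 488 / 2 = 244

N = 244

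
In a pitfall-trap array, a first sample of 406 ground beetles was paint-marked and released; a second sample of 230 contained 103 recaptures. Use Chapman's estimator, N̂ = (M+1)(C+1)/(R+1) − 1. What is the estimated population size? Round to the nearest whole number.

N̂ = (406+1)(230+1)/(103+1) − 1 = 407·231/104 − 1
= 94017/104 − 1 ≈ 904.0 − 1 ≈ 903.0 → 903

N ≈ 903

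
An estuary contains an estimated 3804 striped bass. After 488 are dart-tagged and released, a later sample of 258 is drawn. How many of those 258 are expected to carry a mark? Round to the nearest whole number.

expected recaptures ≈ 33

Expected recaptures E[R] = M·C / N.
E[R] = 488 × 258 / 3804 = 125904 / 3804 ≈ 33.1 → 33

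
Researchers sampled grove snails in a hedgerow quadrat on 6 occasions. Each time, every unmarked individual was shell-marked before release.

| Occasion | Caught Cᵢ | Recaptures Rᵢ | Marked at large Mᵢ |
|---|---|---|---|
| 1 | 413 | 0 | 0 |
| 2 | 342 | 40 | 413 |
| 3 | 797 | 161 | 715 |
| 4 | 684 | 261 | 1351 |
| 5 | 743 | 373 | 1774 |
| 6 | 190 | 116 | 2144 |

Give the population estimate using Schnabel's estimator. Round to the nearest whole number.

N ≈ 3534

Σ MᵢCᵢ = 0·413 + 413·342 + 715·797 + 1351·684 + 1774·743 + 2144·190 = 0 + 141246 + 569855 + 924084 + 1318082 + 407360 = 3360627
Σ Rᵢ = 0 + 40 + 161 + 261 + 373 + 116 = 951
N̂ = 3360627 / 951 ≈ 3533.8 → 3534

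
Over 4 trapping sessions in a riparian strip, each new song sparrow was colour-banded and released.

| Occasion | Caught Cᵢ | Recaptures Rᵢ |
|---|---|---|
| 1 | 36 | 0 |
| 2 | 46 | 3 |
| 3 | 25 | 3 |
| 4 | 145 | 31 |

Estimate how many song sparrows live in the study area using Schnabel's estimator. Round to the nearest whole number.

Marked at large before each occasion: Mᵢ = Σⱼ<ᵢ (Cⱼ − Rⱼ) → M1=0, M2=36, M3=79, M4=101
Σ MᵢCᵢ = 0·36 + 36·46 + 79·25 + 101·145 = 0 + 1656 + 1975 + 14645 = 18276
Σ Rᵢ = 0 + 3 + 3 + 31 = 37
N̂ = 18276 / 37 ≈ 493.9 → 494

N ≈ 494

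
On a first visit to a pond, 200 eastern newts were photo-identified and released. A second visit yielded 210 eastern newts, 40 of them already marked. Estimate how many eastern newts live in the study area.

If marked individuals mix randomly, R/C ≈ M/N, giving N ≈ M·C/R.
N = (200 × 210) / 40 = 42000 / 40 = 1050

N = 1050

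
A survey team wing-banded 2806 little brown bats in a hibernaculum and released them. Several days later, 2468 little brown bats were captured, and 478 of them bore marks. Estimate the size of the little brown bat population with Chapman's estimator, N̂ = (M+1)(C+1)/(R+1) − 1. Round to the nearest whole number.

N ≈ 14,468

N̂ = (2806+1)(2468+1)/(478+1) − 1 = 2807·2469/479 − 1
= 6930483/479 − 1 ≈ 14468.6 − 1 ≈ 14467.6 → 14468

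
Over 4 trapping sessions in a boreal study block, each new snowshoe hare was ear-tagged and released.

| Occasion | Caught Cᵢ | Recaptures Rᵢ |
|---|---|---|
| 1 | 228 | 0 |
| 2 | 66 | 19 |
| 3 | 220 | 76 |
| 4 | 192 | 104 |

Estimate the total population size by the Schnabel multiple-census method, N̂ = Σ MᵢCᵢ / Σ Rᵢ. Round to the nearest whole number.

Marked at large before each occasion: Mᵢ = Σⱼ<ᵢ (Cⱼ − Rⱼ) → M1=0, M2=228, M3=275, M4=419
Σ MᵢCᵢ = 0·228 + 228·66 + 275·220 + 419·192 = 0 + 15048 + 60500 + 80448 = 155996
Σ Rᵢ = 0 + 19 + 76 + 104 = 199
N̂ = 155996 / 199 ≈ 783.9 → 784

N ≈ 784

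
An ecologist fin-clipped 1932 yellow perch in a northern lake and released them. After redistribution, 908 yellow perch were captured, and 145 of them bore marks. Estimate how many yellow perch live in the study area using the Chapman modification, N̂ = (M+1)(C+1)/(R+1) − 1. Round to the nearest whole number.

N̂ = (1932+1)(908+1)/(145+1) − 1 = 1933·909/146 − 1
= 1757097/146 − 1 ≈ 12034.9 − 1 ≈ 12033.9 → 12034

N ≈ 12,034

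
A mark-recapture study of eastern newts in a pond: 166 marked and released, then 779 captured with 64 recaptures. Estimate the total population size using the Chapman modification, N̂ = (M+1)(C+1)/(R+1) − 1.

N̂ = (166+1)(779+1)/(64+1) − 1 = 167·780/65 − 1
= 130260/65 − 1 = 2004 − 1 = 2003

N = 2003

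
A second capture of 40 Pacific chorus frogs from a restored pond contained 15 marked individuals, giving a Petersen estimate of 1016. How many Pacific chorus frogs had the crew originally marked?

M = 381

From N = M·C/R: M = N·R / C = 1016·15 / 40 = 15240 / 40 = 381.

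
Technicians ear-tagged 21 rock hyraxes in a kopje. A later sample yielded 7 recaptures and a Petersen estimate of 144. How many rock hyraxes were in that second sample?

From N = M·C/R: C = N·R / M = 144·7 / 21 = 1008 / 21 = 48.

C = 48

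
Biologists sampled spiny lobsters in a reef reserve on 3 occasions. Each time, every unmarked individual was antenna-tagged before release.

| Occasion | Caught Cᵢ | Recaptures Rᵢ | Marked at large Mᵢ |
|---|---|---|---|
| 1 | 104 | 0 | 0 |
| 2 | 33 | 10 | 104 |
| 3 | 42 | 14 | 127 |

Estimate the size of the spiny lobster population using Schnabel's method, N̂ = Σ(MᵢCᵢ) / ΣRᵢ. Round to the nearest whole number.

Σ MᵢCᵢ = 0·104 + 104·33 + 127·42 = 0 + 3432 + 5334 = 8766
Σ Rᵢ = 0 + 10 + 14 = 24
N̂ = 8766 / 24 ≈ 365.2 → 365

N ≈ 365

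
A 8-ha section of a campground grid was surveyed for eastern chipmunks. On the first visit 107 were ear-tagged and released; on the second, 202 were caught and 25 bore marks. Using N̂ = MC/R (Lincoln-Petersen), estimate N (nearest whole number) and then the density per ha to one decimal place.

N̂ = 107·202/25 = 21614/25 ≈ 864.6 → 865
Density = N̂ / area = 865 / 8 ≈ 108.12 → 108.1 per ha

density ≈ 108.1 eastern chipmunks per ha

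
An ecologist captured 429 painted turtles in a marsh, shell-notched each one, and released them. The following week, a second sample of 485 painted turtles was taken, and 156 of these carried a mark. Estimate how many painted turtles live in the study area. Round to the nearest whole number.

N ≈ 1334

Lincoln-Petersen assumes M/N = R/C, so N = M·C / R.
N = (429 × 485) / 156 = 208065 / 156 ≈ 1333.8 → 1334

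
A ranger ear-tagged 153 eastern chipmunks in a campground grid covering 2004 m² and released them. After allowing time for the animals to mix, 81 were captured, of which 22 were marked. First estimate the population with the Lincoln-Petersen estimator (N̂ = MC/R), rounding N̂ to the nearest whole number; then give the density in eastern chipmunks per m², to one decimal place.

density ≈ 0.3 eastern chipmunks per m²

N̂ = 153·81/22 = 12393/22 ≈ 563.3 → 563
Density = N̂ / area = 563 / 2004 ≈ 0.28 → 0.3 per m²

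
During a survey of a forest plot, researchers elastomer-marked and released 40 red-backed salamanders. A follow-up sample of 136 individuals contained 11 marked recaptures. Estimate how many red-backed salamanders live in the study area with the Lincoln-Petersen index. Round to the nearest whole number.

N ≈ 495

If marked individuals mix randomly, R/C ≈ M/N, giving N ≈ M·C/R.
N = (40 × 136) / 11 = 5440 / 11 ≈ 494.5 → 495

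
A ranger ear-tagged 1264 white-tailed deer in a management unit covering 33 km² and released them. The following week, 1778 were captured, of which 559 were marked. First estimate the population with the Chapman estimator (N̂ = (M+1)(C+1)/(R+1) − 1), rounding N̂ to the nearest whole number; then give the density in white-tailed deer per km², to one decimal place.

N̂ = 1265·1779/560 − 1 = 2250435/560 − 1 ≈ 4017.6 → 4018
Density = N̂ / area = 4018 / 33 ≈ 121.76 → 121.8 per km²

density ≈ 121.8 white-tailed deer per km²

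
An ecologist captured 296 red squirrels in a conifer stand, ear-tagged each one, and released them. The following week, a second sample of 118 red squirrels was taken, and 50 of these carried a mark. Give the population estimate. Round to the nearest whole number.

N ≈ 699

N = (296 × 118) / 50 = 34928 / 50 ≈ 698.6 → 699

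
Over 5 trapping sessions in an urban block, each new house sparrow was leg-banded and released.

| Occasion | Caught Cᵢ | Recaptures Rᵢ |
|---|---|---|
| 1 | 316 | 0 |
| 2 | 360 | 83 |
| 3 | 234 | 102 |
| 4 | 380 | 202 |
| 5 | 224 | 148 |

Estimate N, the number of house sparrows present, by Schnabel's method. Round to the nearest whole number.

N ≈ 1365

Marked at large before each occasion: Mᵢ = Σⱼ<ᵢ (Cⱼ − Rⱼ) → M1=0, M2=316, M3=593, M4=725, M5=903
Σ MᵢCᵢ = 0·316 + 316·360 + 593·234 + 725·380 + 903·224 = 0 + 113760 + 138762 + 275500 + 202272 = 730294
Σ Rᵢ = 0 + 83 + 102 + 202 + 148 = 535
N̂ = 730294 / 535 ≈ 1365.0 → 1365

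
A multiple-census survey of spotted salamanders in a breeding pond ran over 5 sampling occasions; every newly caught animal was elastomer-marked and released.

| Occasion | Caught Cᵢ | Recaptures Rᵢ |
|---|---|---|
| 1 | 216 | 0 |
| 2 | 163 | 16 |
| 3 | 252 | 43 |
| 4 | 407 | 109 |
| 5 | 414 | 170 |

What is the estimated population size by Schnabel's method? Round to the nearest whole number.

Marked at large before each occasion: Mᵢ = Σⱼ<ᵢ (Cⱼ − Rⱼ) → M1=0, M2=216, M3=363, M4=572, M5=870
Σ MᵢCᵢ = 0·216 + 216·163 + 363·252 + 572·407 + 870·414 = 0 + 35208 + 91476 + 232804 + 360180 = 719668
Σ Rᵢ = 0 + 16 + 43 + 109 + 170 = 338
N̂ = 719668 / 338 ≈ 2129.2 → 2129

N ≈ 2129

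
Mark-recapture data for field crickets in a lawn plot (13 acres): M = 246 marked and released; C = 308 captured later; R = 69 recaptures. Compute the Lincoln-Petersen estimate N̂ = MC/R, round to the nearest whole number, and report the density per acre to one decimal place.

N̂ = 246·308/69 = 75768/69 ≈ 1098.1 → 1098
Density = N̂ / area = 1098 / 13 ≈ 84.46 → 84.5 per acre

density ≈ 84.5 field crickets per acre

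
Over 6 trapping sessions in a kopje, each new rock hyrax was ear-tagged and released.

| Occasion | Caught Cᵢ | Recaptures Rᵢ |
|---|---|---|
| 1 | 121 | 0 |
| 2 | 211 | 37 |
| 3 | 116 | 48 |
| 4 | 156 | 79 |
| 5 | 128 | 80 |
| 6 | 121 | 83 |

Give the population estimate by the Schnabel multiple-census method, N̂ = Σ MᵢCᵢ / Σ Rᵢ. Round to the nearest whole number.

N ≈ 709

Marked at large before each occasion: Mᵢ = Σⱼ<ᵢ (Cⱼ − Rⱼ) → M1=0, M2=121, M3=295, M4=363, M5=440, M6=488
Σ MᵢCᵢ = 0·121 + 121·211 + 295·116 + 363·156 + 440·128 + 488·121 = 0 + 25531 + 34220 + 56628 + 56320 + 59048 = 231747
Σ Rᵢ = 0 + 37 + 48 + 79 + 80 + 83 = 327
N̂ = 231747 / 327 ≈ 708.7 → 709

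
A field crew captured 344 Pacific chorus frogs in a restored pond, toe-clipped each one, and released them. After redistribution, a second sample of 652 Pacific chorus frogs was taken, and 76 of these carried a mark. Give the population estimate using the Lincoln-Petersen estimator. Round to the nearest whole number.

If marked individuals mix randomly, R/C ≈ M/N, giving N ≈ M·C/R.
N = (344 × 652) / 76 = 224288 / 76 ≈ 2951.2 → 2951

N ≈ 2951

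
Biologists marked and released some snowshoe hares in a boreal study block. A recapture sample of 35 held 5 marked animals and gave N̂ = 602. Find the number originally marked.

M = 86

From N = M·C/R: M = N·R / C = 602·5 / 35 = 3010 / 35 = 86.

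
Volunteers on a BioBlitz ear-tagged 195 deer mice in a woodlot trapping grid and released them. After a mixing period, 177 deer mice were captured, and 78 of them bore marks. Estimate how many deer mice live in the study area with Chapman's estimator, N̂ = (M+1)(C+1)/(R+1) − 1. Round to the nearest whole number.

N̂ = (195+1)(177+1)/(78+1) − 1 = 196·178/79 − 1
= 34888/79 − 1 ≈ 441.6 − 1 ≈ 440.6 → 441

N ≈ 441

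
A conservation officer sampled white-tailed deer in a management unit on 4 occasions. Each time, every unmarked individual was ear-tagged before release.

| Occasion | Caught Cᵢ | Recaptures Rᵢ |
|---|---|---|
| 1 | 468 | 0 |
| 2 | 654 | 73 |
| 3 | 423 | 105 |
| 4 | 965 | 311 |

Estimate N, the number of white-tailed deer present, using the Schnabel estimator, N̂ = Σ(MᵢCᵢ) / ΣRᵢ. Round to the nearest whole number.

N ≈ 4231

Marked at large before each occasion: Mᵢ = Σⱼ<ᵢ (Cⱼ − Rⱼ) → M1=0, M2=468, M3=1049, M4=1367
Σ MᵢCᵢ = 0·468 + 468·654 + 1049·423 + 1367·965 = 0 + 306072 + 443727 + 1319155 = 2068954
Σ Rᵢ = 0 + 73 + 105 + 311 = 489
N̂ = 2068954 / 489 ≈ 4231.0 → 4231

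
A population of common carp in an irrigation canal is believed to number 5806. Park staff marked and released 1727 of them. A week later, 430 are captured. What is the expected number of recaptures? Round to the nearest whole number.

expected recaptures ≈ 128

Expected recaptures E[R] = M·C / N.
E[R] = 1727 × 430 / 5806 = 742610 / 5806 ≈ 127.9 → 128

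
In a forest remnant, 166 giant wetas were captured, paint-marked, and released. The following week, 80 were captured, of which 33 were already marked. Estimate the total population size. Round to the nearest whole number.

Lincoln-Petersen assumes M/N = R/C, so N = M·C / R.
N = (166 × 80) / 33 = 13280 / 33 ≈ 402.4 → 402

N ≈ 402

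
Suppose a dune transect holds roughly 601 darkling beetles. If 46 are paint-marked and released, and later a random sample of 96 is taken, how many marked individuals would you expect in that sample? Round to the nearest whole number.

expected recaptures ≈ 7

The marked fraction of the population is 46/601, so in a sample of 96 expect C·(M/N) marked.
E[R] = 46 × 96 / 601 = 4416 / 601 ≈ 7.3 → 7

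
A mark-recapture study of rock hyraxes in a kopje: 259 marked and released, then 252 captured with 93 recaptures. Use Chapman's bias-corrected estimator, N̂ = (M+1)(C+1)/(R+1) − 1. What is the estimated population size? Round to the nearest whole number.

N̂ = (259+1)(252+1)/(93+1) − 1 = 260·253/94 − 1
= 65780/94 − 1 ≈ 699.8 − 1 ≈ 698.8 → 699

N ≈ 699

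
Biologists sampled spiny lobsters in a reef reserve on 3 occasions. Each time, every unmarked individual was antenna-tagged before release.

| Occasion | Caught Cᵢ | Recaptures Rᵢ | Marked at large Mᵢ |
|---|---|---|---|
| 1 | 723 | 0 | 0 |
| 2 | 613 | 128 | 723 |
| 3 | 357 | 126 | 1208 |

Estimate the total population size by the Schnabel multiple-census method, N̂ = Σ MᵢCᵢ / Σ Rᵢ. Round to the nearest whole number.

N ≈ 3443

Σ MᵢCᵢ = 0·723 + 723·613 + 1208·357 = 0 + 443199 + 431256 = 874455
Σ Rᵢ = 0 + 128 + 126 = 254
N̂ = 874455 / 254 ≈ 3442.7 → 3443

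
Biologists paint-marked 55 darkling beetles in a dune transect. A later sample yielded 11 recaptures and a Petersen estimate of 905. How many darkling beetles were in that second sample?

C = 181

From N = M·C/R: C = N·R / M = 905·11 / 55 = 9955 / 55 = 181.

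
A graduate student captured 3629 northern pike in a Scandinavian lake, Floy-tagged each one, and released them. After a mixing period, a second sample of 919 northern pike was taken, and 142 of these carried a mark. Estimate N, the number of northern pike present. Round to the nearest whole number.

N ≈ 23,486

If marked individuals mix randomly, R/C ≈ M/N, giving N ≈ M·C/R.
N = (3629 × 919) / 142 = 3335051 / 142 ≈ 23486.3 → 23486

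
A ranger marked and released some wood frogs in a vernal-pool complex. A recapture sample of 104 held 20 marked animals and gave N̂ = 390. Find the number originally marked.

From N = M·C/R: M = N·R / C = 390·20 / 104 = 7800 / 104 = 75.

M = 75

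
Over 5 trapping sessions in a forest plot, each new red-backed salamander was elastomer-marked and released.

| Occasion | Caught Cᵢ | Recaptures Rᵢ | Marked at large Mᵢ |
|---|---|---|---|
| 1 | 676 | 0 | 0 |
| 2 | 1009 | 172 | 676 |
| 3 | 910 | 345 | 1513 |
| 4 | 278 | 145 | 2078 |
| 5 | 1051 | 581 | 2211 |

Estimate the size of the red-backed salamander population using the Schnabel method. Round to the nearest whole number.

Σ MᵢCᵢ = 0·676 + 676·1009 + 1513·910 + 2078·278 + 2211·1051 = 0 + 682084 + 1376830 + 577684 + 2323761 = 4960359
Σ Rᵢ = 0 + 172 + 345 + 145 + 581 = 1243
N̂ = 4960359 / 1243 ≈ 3990.6 → 3991

N ≈ 3991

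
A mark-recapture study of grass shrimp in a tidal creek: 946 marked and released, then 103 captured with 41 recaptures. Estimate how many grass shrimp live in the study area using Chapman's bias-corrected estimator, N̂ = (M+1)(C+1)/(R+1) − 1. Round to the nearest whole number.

N ≈ 2344

N̂ = (946+1)(103+1)/(41+1) − 1 = 947·104/42 − 1
= 98488/42 − 1 ≈ 2345.0 − 1 ≈ 2344.0 → 2344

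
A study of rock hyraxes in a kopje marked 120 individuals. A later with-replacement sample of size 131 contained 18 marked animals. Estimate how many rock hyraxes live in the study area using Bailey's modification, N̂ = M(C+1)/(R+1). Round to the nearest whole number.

N̂ = 120·(131+1)/(18+1) = 120·132/19 = 15840/19 ≈ 833.7 → 834

N ≈ 834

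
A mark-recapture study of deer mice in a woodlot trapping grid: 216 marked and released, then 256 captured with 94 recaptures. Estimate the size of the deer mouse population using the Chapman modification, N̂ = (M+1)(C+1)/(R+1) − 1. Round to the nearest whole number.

N ≈ 586

N̂ = (216+1)(256+1)/(94+1) − 1 = 217·257/95 − 1
= 55769/95 − 1 ≈ 587.0 − 1 ≈ 586.0 → 586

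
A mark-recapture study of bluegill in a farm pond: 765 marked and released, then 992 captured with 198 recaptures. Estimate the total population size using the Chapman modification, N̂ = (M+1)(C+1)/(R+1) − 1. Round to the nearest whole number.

N̂ = (765+1)(992+1)/(198+1) − 1 = 766·993/199 − 1
= 760638/199 − 1 ≈ 3822.3 − 1 ≈ 3821.3 → 3821

N ≈ 3821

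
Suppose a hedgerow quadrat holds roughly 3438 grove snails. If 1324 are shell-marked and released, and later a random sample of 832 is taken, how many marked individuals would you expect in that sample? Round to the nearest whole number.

expected recaptures ≈ 320

The marked fraction of the population is 1324/3438, so in a sample of 832 expect C·(M/N) marked.
E[R] = 1324 × 832 / 3438 = 1101568 / 3438 ≈ 320.4 → 320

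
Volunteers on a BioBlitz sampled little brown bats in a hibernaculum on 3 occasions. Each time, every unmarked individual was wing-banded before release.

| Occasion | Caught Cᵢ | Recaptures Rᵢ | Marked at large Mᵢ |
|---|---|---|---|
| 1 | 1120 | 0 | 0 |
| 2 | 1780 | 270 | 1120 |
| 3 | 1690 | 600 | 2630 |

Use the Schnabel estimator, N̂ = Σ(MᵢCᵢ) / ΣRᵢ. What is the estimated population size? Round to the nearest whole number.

Σ MᵢCᵢ = 0·1120 + 1120·1780 + 2630·1690 = 0 + 1993600 + 4444700 = 6438300
Σ Rᵢ = 0 + 270 + 600 = 870
N̂ = 6438300 / 870 ≈ 7400.3 → 7400

N ≈ 7400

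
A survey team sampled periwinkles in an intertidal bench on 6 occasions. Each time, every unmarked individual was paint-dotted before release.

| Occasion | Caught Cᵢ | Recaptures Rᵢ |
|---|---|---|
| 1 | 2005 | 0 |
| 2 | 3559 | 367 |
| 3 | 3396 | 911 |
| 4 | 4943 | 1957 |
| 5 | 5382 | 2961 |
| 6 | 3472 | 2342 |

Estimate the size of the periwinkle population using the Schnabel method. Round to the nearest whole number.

N ≈ 19,398

Marked at large before each occasion: Mᵢ = Σⱼ<ᵢ (Cⱼ − Rⱼ) → M1=0, M2=2005, M3=5197, M4=7682, M5=10668, M6=13089
Σ MᵢCᵢ = 0·2005 + 2005·3559 + 5197·3396 + 7682·4943 + 10668·5382 + 13089·3472 = 0 + 7135795 + 17649012 + 37972126 + 57415176 + 45445008 = 165617117
Σ Rᵢ = 0 + 367 + 911 + 1957 + 2961 + 2342 = 8538
N̂ = 165617117 / 8538 ≈ 19397.6 → 19398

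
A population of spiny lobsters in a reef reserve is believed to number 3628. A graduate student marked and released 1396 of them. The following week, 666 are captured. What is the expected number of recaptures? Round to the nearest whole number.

expected recaptures ≈ 256

Expected recaptures E[R] = M·C / N.
E[R] = 1396 × 666 / 3628 = 929736 / 3628 ≈ 256.3 → 256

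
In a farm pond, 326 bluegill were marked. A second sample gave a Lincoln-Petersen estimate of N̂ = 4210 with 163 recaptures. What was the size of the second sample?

From N = M·C/R: C = N·R / M = 4210·163 / 326 = 686230 / 326 = 2105.

C = 2105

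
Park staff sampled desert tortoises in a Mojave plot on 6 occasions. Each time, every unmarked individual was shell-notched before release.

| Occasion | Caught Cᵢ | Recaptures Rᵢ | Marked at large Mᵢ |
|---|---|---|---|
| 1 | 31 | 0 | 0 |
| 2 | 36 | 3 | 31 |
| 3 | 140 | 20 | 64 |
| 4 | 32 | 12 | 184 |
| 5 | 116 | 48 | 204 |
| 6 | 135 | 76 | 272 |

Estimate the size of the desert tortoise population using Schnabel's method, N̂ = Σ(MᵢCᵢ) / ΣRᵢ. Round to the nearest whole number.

N ≈ 480

Σ MᵢCᵢ = 0·31 + 31·36 + 64·140 + 184·32 + 204·116 + 272·135 = 0 + 1116 + 8960 + 5888 + 23664 + 36720 = 76348
Σ Rᵢ = 0 + 3 + 20 + 12 + 48 + 76 = 159
N̂ = 76348 / 159 ≈ 480.2 → 480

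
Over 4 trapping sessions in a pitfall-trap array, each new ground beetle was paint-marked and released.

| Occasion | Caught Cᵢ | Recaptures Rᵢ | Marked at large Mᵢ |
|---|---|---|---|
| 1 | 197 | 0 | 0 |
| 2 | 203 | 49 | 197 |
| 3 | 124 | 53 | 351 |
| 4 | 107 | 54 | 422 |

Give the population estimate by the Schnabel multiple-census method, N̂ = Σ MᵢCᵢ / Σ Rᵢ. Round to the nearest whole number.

Σ MᵢCᵢ = 0·197 + 197·203 + 351·124 + 422·107 = 0 + 39991 + 43524 + 45154 = 128669
Σ Rᵢ = 0 + 49 + 53 + 54 = 156
N̂ = 128669 / 156 ≈ 824.8 → 825

N ≈ 825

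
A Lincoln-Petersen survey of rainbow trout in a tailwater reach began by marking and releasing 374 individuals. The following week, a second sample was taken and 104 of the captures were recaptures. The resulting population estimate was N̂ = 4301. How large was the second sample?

C = 1196

From N = M·C/R: C = N·R / M = 4301·104 / 374 = 447304 / 374 = 1196.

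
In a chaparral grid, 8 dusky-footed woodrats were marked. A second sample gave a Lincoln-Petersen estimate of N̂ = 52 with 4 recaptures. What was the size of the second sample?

C = 26

From N = M·C/R: C = N·R / M = 52·4 / 8 = 208 / 8 = 26.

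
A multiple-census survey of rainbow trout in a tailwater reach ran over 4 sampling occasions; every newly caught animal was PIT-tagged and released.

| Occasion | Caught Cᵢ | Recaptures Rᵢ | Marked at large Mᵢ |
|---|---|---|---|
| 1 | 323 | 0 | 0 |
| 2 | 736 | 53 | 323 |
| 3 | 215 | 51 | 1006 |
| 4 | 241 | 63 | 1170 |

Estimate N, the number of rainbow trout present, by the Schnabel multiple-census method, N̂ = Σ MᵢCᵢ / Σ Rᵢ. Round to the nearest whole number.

N ≈ 4407

Σ MᵢCᵢ = 0·323 + 323·736 + 1006·215 + 1170·241 = 0 + 237728 + 216290 + 281970 = 735988
Σ Rᵢ = 0 + 53 + 51 + 63 = 167
N̂ = 735988 / 167 ≈ 4407.1 → 4407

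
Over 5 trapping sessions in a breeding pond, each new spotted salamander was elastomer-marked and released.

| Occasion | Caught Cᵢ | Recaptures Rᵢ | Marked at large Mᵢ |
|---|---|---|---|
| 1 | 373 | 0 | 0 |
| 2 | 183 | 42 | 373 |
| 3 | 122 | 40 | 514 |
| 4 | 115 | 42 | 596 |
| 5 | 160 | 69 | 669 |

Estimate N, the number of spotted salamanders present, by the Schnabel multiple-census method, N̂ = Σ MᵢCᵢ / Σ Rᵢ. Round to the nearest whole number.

N ≈ 1588

Σ MᵢCᵢ = 0·373 + 373·183 + 514·122 + 596·115 + 669·160 = 0 + 68259 + 62708 + 68540 + 107040 = 306547
Σ Rᵢ = 0 + 42 + 40 + 42 + 69 = 193
N̂ = 306547 / 193 ≈ 1588.3 → 1588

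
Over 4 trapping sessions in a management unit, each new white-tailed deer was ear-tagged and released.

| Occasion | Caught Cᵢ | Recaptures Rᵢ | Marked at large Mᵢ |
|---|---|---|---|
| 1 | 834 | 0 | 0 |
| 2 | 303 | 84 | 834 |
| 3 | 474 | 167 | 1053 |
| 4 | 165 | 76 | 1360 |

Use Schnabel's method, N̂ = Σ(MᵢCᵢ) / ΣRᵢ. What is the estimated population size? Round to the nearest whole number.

N ≈ 2985

Σ MᵢCᵢ = 0·834 + 834·303 + 1053·474 + 1360·165 = 0 + 252702 + 499122 + 224400 = 976224
Σ Rᵢ = 0 + 84 + 167 + 76 = 327
N̂ = 976224 / 327 ≈ 2985.4 → 2985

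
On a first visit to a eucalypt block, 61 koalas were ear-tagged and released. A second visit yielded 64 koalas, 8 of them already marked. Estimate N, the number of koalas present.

N = (61 × 64) / 8 = 3904 / 8 = 488

N = 488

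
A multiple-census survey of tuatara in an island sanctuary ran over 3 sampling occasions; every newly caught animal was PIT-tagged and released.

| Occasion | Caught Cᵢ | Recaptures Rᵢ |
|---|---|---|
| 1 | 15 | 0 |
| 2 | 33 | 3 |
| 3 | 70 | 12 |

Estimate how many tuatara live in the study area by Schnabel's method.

N = 243

Marked at large before each occasion: Mᵢ = Σⱼ<ᵢ (Cⱼ − Rⱼ) → M1=0, M2=15, M3=45
Σ MᵢCᵢ = 0·15 + 15·33 + 45·70 = 0 + 495 + 3150 = 3645
Σ Rᵢ = 0 + 3 + 12 = 15
N̂ = 3645 / 15 = 243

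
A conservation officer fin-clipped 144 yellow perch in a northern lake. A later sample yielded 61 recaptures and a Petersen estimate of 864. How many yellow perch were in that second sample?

From N = M·C/R: C = N·R / M = 864·61 / 144 = 52704 / 144 = 366.

C = 366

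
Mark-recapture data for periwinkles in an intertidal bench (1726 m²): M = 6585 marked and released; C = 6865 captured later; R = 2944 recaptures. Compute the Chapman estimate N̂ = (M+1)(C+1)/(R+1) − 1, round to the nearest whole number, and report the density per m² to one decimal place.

density ≈ 8.9 periwinkles per m²

N̂ = 6586·6866/2945 − 1 = 45219476/2945 − 1 ≈ 15353.7 → 15354
Density = N̂ / area = 15354 / 1726 ≈ 8.90 → 8.9 per m²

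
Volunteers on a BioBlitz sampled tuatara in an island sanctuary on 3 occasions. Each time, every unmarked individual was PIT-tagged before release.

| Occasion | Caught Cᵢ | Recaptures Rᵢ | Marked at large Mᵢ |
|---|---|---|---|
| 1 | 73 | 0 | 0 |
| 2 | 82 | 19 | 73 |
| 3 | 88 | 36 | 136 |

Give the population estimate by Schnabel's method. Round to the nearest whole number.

N ≈ 326

Σ MᵢCᵢ = 0·73 + 73·82 + 136·88 = 0 + 5986 + 11968 = 17954
Σ Rᵢ = 0 + 19 + 36 = 55
N̂ = 17954 / 55 ≈ 326.4 → 326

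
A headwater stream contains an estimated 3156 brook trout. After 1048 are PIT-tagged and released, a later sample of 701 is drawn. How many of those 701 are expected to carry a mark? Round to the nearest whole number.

expected recaptures ≈ 233

The marked fraction of the population is 1048/3156, so in a sample of 701 expect C·(M/N) marked.
E[R] = 1048 × 701 / 3156 = 734648 / 3156 ≈ 232.8 → 233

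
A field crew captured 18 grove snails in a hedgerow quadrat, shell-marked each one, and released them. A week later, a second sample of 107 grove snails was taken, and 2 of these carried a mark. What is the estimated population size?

N = 963

N = (18 × 107) / 2 = 1926 / 2 = 963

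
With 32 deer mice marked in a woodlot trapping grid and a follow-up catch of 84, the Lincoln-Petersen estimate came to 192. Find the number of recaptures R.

R = 14

From N = M·C/R: R = M·C / N = 32·84 / 192 = 2688 / 192 = 14.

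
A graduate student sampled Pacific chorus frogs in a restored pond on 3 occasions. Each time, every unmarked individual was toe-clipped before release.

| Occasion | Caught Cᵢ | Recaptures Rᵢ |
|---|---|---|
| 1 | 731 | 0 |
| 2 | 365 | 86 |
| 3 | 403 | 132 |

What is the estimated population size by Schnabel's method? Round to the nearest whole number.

N ≈ 3091

Marked at large before each occasion: Mᵢ = Σⱼ<ᵢ (Cⱼ − Rⱼ) → M1=0, M2=731, M3=1010
Σ MᵢCᵢ = 0·731 + 731·365 + 1010·403 = 0 + 266815 + 407030 = 673845
Σ Rᵢ = 0 + 86 + 132 = 218
N̂ = 673845 / 218 ≈ 3091.0 → 3091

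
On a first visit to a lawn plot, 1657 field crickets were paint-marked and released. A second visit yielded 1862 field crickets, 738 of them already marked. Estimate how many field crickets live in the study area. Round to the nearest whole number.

N ≈ 4181

If marked individuals mix randomly, R/C ≈ M/N, giving N ≈ M·C/R.
N = (1657 × 1862) / 738 = 3085334 / 738 ≈ 4180.7 → 4181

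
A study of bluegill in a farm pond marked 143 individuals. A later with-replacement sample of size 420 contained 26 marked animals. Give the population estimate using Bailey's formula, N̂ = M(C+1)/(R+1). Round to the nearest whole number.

N ≈ 2230

N̂ = 143·(420+1)/(26+1) = 143·421/27 = 60203/27 ≈ 2229.7 → 2230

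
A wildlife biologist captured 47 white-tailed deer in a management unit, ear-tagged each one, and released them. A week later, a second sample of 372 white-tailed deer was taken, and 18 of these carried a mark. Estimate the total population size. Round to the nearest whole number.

N ≈ 971

N = (47 × 372) / 18 = 17484 / 18 ≈ 971.3 → 971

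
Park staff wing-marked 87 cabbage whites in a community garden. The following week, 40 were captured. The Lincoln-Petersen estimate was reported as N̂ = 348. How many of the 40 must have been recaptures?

R = 10

From N = M·C/R: R = M·C / N = 87·40 / 348 = 3480 / 348 = 10.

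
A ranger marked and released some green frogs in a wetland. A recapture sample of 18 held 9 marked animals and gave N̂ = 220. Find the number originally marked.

M = 110

From N = M·C/R: M = N·R / C = 220·9 / 18 = 1980 / 18 = 110.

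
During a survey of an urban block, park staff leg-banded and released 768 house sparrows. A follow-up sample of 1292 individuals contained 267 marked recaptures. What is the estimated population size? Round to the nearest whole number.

N ≈ 3716

Lincoln-Petersen assumes M/N = R/C, so N = M·C / R.
N = (768 × 1292) / 267 = 992256 / 267 ≈ 3716.3 → 3716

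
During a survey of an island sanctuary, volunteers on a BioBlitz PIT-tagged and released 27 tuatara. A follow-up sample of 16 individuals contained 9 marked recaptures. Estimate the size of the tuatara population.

Lincoln-Petersen assumes M/N = R/C, so N = M·C / R.
N = (27 × 16) / 9 = 432 / 9 = 48

N = 48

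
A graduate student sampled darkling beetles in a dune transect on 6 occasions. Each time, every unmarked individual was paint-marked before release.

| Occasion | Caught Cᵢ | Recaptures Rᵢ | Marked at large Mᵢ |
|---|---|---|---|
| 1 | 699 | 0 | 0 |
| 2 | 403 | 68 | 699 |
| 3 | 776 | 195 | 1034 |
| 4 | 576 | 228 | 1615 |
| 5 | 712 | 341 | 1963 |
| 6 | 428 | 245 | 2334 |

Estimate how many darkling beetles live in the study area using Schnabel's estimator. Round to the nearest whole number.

N ≈ 4096

Σ MᵢCᵢ = 0·699 + 699·403 + 1034·776 + 1615·576 + 1963·712 + 2334·428 = 0 + 281697 + 802384 + 930240 + 1397656 + 998952 = 4410929
Σ Rᵢ = 0 + 68 + 195 + 228 + 341 + 245 = 1077
N̂ = 4410929 / 1077 ≈ 4095.6 → 4096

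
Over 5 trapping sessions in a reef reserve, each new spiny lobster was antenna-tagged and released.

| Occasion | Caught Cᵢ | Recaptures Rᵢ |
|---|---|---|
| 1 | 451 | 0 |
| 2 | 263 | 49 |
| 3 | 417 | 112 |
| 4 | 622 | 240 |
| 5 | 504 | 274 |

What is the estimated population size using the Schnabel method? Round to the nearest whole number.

N ≈ 2490

Marked at large before each occasion: Mᵢ = Σⱼ<ᵢ (Cⱼ − Rⱼ) → M1=0, M2=451, M3=665, M4=970, M5=1352
Σ MᵢCᵢ = 0·451 + 451·263 + 665·417 + 970·622 + 1352·504 = 0 + 118613 + 277305 + 603340 + 681408 = 1680666
Σ Rᵢ = 0 + 49 + 112 + 240 + 274 = 675
N̂ = 1680666 / 675 ≈ 2489.9 → 2490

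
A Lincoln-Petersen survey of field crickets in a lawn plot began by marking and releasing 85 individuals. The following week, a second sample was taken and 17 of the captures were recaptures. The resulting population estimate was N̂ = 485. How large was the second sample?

From N = M·C/R: C = N·R / M = 485·17 / 85 = 8245 / 85 = 97.

C = 97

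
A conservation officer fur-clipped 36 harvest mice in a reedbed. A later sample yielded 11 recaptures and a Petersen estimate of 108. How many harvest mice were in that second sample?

C = 33

From N = M·C/R: C = N·R / M = 108·11 / 36 = 1188 / 36 = 33.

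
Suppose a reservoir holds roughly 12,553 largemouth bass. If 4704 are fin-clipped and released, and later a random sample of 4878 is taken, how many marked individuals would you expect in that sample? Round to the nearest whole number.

The marked fraction of the population is 4704/12553, so in a sample of 4878 expect C·(M/N) marked.
E[R] = 4704 × 4878 / 12553 = 22946112 / 12553 ≈ 1827.9 → 1828

expected recaptures ≈ 1828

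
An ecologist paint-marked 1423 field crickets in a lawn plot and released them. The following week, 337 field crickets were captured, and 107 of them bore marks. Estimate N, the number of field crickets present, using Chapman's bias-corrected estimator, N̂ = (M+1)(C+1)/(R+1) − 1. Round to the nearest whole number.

N̂ = (1423+1)(337+1)/(107+1) − 1 = 1424·338/108 − 1
= 481312/108 − 1 ≈ 4456.6 − 1 ≈ 4455.6 → 4456

N ≈ 4456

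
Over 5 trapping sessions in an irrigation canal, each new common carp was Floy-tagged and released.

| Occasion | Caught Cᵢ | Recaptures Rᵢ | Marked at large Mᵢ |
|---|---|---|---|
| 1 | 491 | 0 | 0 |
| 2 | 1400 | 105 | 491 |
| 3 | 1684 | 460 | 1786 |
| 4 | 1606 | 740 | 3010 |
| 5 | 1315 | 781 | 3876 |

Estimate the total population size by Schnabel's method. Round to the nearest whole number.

Σ MᵢCᵢ = 0·491 + 491·1400 + 1786·1684 + 3010·1606 + 3876·1315 = 0 + 687400 + 3007624 + 4834060 + 5096940 = 13626024
Σ Rᵢ = 0 + 105 + 460 + 740 + 781 = 2086
N̂ = 13626024 / 2086 ≈ 6532.1 → 6532

N ≈ 6532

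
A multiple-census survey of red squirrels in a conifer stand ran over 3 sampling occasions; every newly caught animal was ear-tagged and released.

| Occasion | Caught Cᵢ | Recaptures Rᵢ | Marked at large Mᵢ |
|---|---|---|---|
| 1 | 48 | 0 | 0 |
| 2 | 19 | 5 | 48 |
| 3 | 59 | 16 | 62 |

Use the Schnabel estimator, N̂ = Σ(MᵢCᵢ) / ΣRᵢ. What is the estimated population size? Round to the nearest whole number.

N ≈ 218

Σ MᵢCᵢ = 0·48 + 48·19 + 62·59 = 0 + 912 + 3658 = 4570
Σ Rᵢ = 0 + 5 + 16 = 21
N̂ = 4570 / 21 ≈ 217.6 → 218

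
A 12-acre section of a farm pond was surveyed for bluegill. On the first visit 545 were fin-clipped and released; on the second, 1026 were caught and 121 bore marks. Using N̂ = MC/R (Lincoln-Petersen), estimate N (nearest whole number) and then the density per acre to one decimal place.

density ≈ 385.1 bluegill per acre

N̂ = 545·1026/121 = 559170/121 ≈ 4621.2 → 4621
Density = N̂ / area = 4621 / 12 ≈ 385.08 → 385.1 per acre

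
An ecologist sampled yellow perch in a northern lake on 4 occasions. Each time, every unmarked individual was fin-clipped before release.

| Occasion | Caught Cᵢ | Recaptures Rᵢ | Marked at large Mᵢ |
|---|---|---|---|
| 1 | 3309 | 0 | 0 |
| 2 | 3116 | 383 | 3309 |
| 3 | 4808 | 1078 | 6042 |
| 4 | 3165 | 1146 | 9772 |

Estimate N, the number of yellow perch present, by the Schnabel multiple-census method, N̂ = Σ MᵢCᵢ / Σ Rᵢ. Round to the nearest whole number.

Σ MᵢCᵢ = 0·3309 + 3309·3116 + 6042·4808 + 9772·3165 = 0 + 10310844 + 29049936 + 30928380 = 70289160
Σ Rᵢ = 0 + 383 + 1078 + 1146 = 2607
N̂ = 70289160 / 2607 ≈ 26961.7 → 26962

N ≈ 26,962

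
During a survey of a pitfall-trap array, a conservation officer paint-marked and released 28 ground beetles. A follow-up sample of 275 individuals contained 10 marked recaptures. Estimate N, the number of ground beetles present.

N = 770

N = (28 × 275) / 10 = 7700 / 10 = 770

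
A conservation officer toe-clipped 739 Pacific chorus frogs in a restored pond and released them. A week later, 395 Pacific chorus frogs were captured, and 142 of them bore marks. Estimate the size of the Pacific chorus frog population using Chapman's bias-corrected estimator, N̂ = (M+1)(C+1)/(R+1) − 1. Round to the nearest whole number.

N̂ = (739+1)(395+1)/(142+1) − 1 = 740·396/143 − 1
= 293040/143 − 1 ≈ 2049.2 − 1 ≈ 2048.2 → 2048

N ≈ 2048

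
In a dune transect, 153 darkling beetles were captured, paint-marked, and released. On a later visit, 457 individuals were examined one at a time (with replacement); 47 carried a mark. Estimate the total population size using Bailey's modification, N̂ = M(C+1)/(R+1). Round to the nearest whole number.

N̂ = 153·(457+1)/(47+1) = 153·458/48 = 70074/48 ≈ 1459.9 → 1460

N ≈ 1460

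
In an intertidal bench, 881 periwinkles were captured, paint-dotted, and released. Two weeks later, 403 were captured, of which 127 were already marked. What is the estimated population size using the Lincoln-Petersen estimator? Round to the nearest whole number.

The marked fraction in the recapture sample should equal the marked fraction in the population: 127/403 = 881/N.
N = (881 × 403) / 127 = 355043 / 127 ≈ 2795.6 → 2796

N ≈ 2796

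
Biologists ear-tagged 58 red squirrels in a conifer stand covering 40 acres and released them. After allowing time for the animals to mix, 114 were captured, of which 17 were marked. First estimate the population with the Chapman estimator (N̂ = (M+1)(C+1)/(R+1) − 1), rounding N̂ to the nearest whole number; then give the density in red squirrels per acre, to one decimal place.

density ≈ 9.4 red squirrels per acre

N̂ = 59·115/18 − 1 = 6785/18 − 1 ≈ 375.9 → 376
Density = N̂ / area = 376 / 40 ≈ 9.40 → 9.4 per acre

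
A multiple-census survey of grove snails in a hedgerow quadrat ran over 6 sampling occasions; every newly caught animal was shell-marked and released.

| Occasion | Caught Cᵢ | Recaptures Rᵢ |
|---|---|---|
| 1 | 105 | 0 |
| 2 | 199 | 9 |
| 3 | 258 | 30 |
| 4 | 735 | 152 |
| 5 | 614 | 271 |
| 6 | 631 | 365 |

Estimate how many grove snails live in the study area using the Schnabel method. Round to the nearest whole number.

Marked at large before each occasion: Mᵢ = Σⱼ<ᵢ (Cⱼ − Rⱼ) → M1=0, M2=105, M3=295, M4=523, M5=1106, M6=1449
Σ MᵢCᵢ = 0·105 + 105·199 + 295·258 + 523·735 + 1106·614 + 1449·631 = 0 + 20895 + 76110 + 384405 + 679084 + 914319 = 2074813
Σ Rᵢ = 0 + 9 + 30 + 152 + 271 + 365 = 827
N̂ = 2074813 / 827 ≈ 2508.8 → 2509

N ≈ 2509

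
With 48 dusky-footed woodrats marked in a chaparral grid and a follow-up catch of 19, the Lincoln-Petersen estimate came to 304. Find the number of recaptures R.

From N = M·C/R: R = M·C / N = 48·19 / 304 = 912 / 304 = 3.

R = 3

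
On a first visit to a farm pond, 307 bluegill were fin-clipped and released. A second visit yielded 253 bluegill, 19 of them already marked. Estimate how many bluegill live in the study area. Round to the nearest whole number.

N ≈ 4088

N = (307 × 253) / 19 = 77671 / 19 ≈ 4087.9 → 4088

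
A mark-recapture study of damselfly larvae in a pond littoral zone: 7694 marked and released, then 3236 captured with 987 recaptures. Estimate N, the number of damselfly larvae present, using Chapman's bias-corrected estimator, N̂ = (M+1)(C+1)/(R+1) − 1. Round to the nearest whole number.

N̂ = (7694+1)(3236+1)/(987+1) − 1 = 7695·3237/988 − 1
= 24908715/988 − 1 ≈ 25211.2 − 1 ≈ 25210.2 → 25210

N ≈ 25,210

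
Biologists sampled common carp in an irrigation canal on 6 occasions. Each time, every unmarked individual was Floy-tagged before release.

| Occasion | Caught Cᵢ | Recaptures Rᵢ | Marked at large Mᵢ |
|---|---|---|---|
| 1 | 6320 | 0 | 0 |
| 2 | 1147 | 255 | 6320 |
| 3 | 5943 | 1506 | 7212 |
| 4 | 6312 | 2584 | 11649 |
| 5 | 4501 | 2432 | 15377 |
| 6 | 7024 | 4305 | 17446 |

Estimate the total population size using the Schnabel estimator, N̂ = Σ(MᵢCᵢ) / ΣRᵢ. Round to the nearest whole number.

Σ MᵢCᵢ = 0·6320 + 6320·1147 + 7212·5943 + 11649·6312 + 15377·4501 + 17446·7024 = 0 + 7249040 + 42860916 + 73528488 + 69211877 + 122540704 = 315391025
Σ Rᵢ = 0 + 255 + 1506 + 2584 + 2432 + 4305 = 11082
N̂ = 315391025 / 11082 ≈ 28459.8 → 28460

N ≈ 28,460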